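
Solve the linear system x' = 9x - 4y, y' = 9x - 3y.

x(t) = 2c_1e^(3t) + 2c_2te^(3t) - c_2e^(3t), y(t) = 3c_1e^(3t) + 3c_2te^(3t) - 2c_2e^(3t)

Coefficient matrix A = [[9, -4], [9, -3]].
Characteristic polynomial det(A - λI) = λ^2 - 6λ + 9 = 0.
Single eigenvalue λ = 3 with algebraic multiplicity 2.
Eigenvector v = (2,3); generalized eigenvector w with (A-λI)w=v is (-1,-2).
General solution: e^(3t)[c_1·v + c_2·(t·v + w)].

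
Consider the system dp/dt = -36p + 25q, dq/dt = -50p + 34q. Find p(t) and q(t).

Coefficient matrix A = [[-36, 25], [-50, 34]].
Characteristic polynomial det(A - λI) = λ^2 + 2λ + 26 = 0.
Eigenvalues λ = -1 ± 5i (complex conjugate pair).
For λ=-1+5i: an eigenvector is (1,1) - i(-2,-3) = (1 + 2i, 1 + 3i).
A real fundamental pair from Re and Im of e^((-1+5i)t)v: X_1 = e^(-t)(cos(5t)·(1,1) + sin(5t)·(-2,-3)), X_2 = e^(-t)(sin(5t)·(1,1) - cos(5t)·(-2,-3)).
General solution: c_1X_1 + c_2X_2.

p(t) = -2c_1e^(-t)sin(5t) + c_1e^(-t)cos(5t) + c_2e^(-t)sin(5t) + 2c_2e^(-t)cos(5t), q(t) = -3c_1e^(-t)sin(5t) + c_1e^(-t)cos(5t) + c_2e^(-t)sin(5t) + 3c_2e^(-t)cos(5t)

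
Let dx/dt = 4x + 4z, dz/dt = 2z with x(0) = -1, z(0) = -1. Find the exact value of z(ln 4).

-16

A = [[4,4],[0,2]]; eigenvalues λ = 2, 4.
Eigenvectors: (2,-1) for λ=2, (-1,0) for λ=4.
From the initial condition, c_1 = 1, c_2 = 3.
z(ln 4) = (1)(4^2)(-1) + (3)(4^4)(0) = -16.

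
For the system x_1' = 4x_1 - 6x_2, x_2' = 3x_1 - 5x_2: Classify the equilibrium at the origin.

A = [[4,-6],[3,-5]]; det(A-λI) = λ^2 + λ - 2.
λ = -2, 1: opposite signs.

saddle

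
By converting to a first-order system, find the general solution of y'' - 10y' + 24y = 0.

y(t) = C_1e^(4t) + C_2e^(6t)

Let x_1 = y, x_2 = y'. Then x_1' = x_2 and x_2' = -24x_1 + 10x_2.
A = [[0,1],[-24,10]]; det(A-λI) = λ^2 - 10λ + 24.
Eigenvalues λ = 4, 6 with eigenvectors (1,4), (1,6).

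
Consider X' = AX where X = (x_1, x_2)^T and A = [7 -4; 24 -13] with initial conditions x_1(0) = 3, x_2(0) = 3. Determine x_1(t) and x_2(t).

Coefficient matrix A = [[7, -4], [24, -13]].
Characteristic polynomial det(A - λI) = λ^2 + 6λ + 5 = 0.
Eigenvalues λ = -5, -1.
For λ=-5: (A-λI) row 1 is [12, -4], so an eigenvector is (-1, -3).
For λ=-1: (A-λI) row 1 is [8, -4], so an eigenvector is (-1, -2).
General solution: K_1e^(-5t)(-1,-3) + K_2e^(-t)(-1,-2).
Applying x_1(0)=3, x_2(0)=3 gives K_1=3, K_2=-6.

x_1(t) = 6e^(-t) - 3e^(-5t), x_2(t) = 12e^(-t) - 9e^(-5t)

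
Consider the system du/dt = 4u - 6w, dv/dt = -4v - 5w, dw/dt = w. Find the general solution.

Coefficient matrix A = [[4, 0, -6], [0, -4, -5], [0, 0, 1]].
det(A - λI) = 0 gives eigenvalues λ = -4, 4, 1.
For λ=-4: eigenvector (0,1,0).
For λ=4: eigenvector (1,0,0).
For λ=1: eigenvector (2,-1,1).
General solution: c_1e^(-4t)(0,1,0) + c_2e^(4t)(1,0,0) + c_3e^(t)(2,-1,1).

u(t) = c_2e^(4t) + 2c_3e^(t), v(t) = c_1e^(-4t) - c_3e^(t), w(t) = c_3e^(t)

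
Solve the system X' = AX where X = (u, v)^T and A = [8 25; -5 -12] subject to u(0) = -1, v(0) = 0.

u(t) = -2e^(-2t)sin(5t) - e^(-2t)cos(5t), v(t) = e^(-2t)sin(5t)

Coefficient matrix A = [[8, 25], [-5, -12]].
Characteristic polynomial det(A - λI) = λ^2 + 4λ + 29 = 0.
Eigenvalues λ = -2 ± 5i (complex conjugate pair).
For λ=-2+5i: an eigenvector is (2,-1) - i(-1,0) = (2 + i, -1).
A real fundamental pair from Re and Im of e^((-2+5i)t)v: X_1 = e^(-2t)(cos(5t)·(2,-1) + sin(5t)·(-1,0)), X_2 = e^(-2t)(sin(5t)·(2,-1) - cos(5t)·(-1,0)).
General solution: c_1X_1 + c_2X_2.
Applying u(0)=-1, v(0)=0 gives c_1=0, c_2=-1.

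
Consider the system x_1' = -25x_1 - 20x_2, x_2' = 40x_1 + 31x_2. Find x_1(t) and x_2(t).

x_1(t) = K_1e^(3t)sin(4t) + 2K_1e^(3t)cos(4t) + 2K_2e^(3t)sin(4t) - K_2e^(3t)cos(4t), x_2(t) = -K_1e^(3t)sin(4t) - 3K_1e^(3t)cos(4t) - 3K_2e^(3t)sin(4t) + K_2e^(3t)cos(4t)

Coefficient matrix A = [[-25, -20], [40, 31]].
Characteristic polynomial det(A - λI) = λ^2 - 6λ + 25 = 0.
Eigenvalues λ = 3 ± 4i (complex conjugate pair).
For λ=3+4i: an eigenvector is (2,-3) - i(1,-1) = (2 - i, -3 + i).
A real fundamental pair from Re and Im of e^((3+4i)t)v: X_1 = e^(3t)(cos(4t)·(2,-3) + sin(4t)·(1,-1)), X_2 = e^(3t)(sin(4t)·(2,-3) - cos(4t)·(1,-1)).
General solution: K_1X_1 + K_2X_2.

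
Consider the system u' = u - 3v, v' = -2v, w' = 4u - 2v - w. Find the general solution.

u(t) = K_1e^(t) + K_2e^(-2t), v(t) = K_2e^(-2t), w(t) = 2K_1e^(t) - 2K_2e^(-2t) + K_3e^(-t)

Coefficient matrix A = [[1, -3, 0], [0, -2, 0], [4, -2, -1]].
det(A - λI) = 0 gives eigenvalues λ = 1, -2, -1.
For λ=1: eigenvector (1,0,2).
For λ=-2: eigenvector (1,1,-2).
For λ=-1: eigenvector (0,0,1).
General solution: K_1e^(t)(1,0,2) + K_2e^(-2t)(1,1,-2) + K_3e^(-t)(0,0,1).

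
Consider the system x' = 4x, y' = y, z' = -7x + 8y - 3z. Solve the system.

x(t) = c_1e^(4t), y(t) = c_2e^(t), z(t) = -c_1e^(4t) + 2c_2e^(t) + c_3e^(-3t)

Coefficient matrix A = [[4, 0, 0], [0, 1, 0], [-7, 8, -3]].
det(A - λI) = 0 gives eigenvalues λ = 4, 1, -3.
For λ=4: eigenvector (1,0,-1).
For λ=1: eigenvector (0,1,2).
For λ=-3: eigenvector (0,0,1).
General solution: c_1e^(4t)(1,0,-1) + c_2e^(t)(0,1,2) + c_3e^(-3t)(0,0,1).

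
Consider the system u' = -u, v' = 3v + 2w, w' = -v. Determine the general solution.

u(t) = K_2e^(-t), v(t) = -K_1e^(t) - 2K_3e^(2t), w(t) = K_1e^(t) + K_3e^(2t)

Coefficient matrix A = [[-1, 0, 0], [0, 3, 2], [0, -1, 0]].
det(A - λI) = 0 gives eigenvalues λ = 1, -1, 2.
For λ=1: eigenvector (0,-1,1).
For λ=-1: eigenvector (1,0,0).
For λ=2: eigenvector (0,-2,1).
General solution: K_1e^(t)(0,-1,1) + K_2e^(-t)(1,0,0) + K_3e^(2t)(0,-2,1).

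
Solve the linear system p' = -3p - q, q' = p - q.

p(t) = -C_1e^(-2t) - C_2te^(-2t), q(t) = C_1e^(-2t) + C_2te^(-2t) + C_2e^(-2t)

Coefficient matrix A = [[-3, -1], [1, -1]].
Characteristic polynomial det(A - λI) = λ^2 + 4λ + 4 = 0.
Single eigenvalue λ = -2 with algebraic multiplicity 2.
Eigenvector v = (-1,1); generalized eigenvector w with (A-λI)w=v is (0,1).
General solution: e^(-2t)[C_1·v + C_2·(t·v + w)].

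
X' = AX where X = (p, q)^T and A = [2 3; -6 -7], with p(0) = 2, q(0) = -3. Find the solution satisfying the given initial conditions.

p(t) = e^(-t) + e^(-4t), q(t) = -e^(-t) - 2e^(-4t)

Coefficient matrix A = [[2, 3], [-6, -7]].
Characteristic polynomial det(A - λI) = λ^2 + 5λ + 4 = 0.
Eigenvalues λ = -1, -4.
For λ=-1: (A-λI) row 1 is [3, 3], so an eigenvector is (-1, 1).
For λ=-4: (A-λI) row 1 is [6, 3], so an eigenvector is (-1, 2).
General solution: c_1e^(-t)(-1,1) + c_2e^(-4t)(-1,2).
Applying p(0)=2, q(0)=-3 gives c_1=-1, c_2=-1.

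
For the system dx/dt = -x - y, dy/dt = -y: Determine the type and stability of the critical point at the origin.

A = [[-1,-1],[0,-1]]; det(A-λI) = λ^2 + 2λ + 1.
repeated λ = -1 with a single eigenvector.

stable improper node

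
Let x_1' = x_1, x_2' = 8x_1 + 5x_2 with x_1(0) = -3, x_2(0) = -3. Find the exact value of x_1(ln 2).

-6

A = [[1,0],[8,5]]; eigenvalues λ = 5, 1.
Eigenvectors: (0,1) for λ=5, (-1,2) for λ=1.
From the initial condition, c_1 = -9, c_2 = 3.
x_1(ln 2) = (-9)(2^5)(0) + (3)(2^1)(-1) = -6.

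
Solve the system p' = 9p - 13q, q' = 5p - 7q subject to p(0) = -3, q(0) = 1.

Coefficient matrix A = [[9, -13], [5, -7]].
Characteristic polynomial det(A - λI) = λ^2 - 2λ + 2 = 0.
Eigenvalues λ = 1 ± i (complex conjugate pair).
For λ=1+i: an eigenvector is (-2,-1) - i(-3,-2) = (-2 + 3i, -1 + 2i).
A real fundamental pair from Re and Im of e^((1+i)t)v: X_1 = e^(t)(cos(t)·(-2,-1) + sin(t)·(-3,-2)), X_2 = e^(t)(sin(t)·(-2,-1) - cos(t)·(-3,-2)).
General solution: C_1X_1 + C_2X_2.
Applying p(0)=-3, q(0)=1 gives C_1=9, C_2=5.

p(t) = -37e^(t)sin(t) - 3e^(t)cos(t), q(t) = -23e^(t)sin(t) + e^(t)cos(t)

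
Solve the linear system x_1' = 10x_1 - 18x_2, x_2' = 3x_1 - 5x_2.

x_1(t) = -3C_1e^(4t) - 2C_2e^(t), x_2(t) = -C_1e^(4t) - C_2e^(t)

Coefficient matrix A = [[10, -18], [3, -5]].
Characteristic polynomial det(A - λI) = λ^2 - 5λ + 4 = 0.
Eigenvalues λ = 4, 1.
For λ=4: (A-λI) row 1 is [6, -18], so an eigenvector is (-3, -1).
For λ=1: (A-λI) row 1 is [9, -18], so an eigenvector is (-2, -1).
General solution: C_1e^(4t)(-3,-1) + C_2e^(t)(-2,-1).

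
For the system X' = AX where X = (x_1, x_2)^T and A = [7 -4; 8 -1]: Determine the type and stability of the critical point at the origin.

unstable spiral

A = [[7,-4],[8,-1]]; det(A-λI) = λ^2 - 6λ + 25.
λ = 3 ± 4i: positive real part.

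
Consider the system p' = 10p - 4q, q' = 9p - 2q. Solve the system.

p(t) = 2C_1e^(4t) + 2C_2te^(4t) + C_2e^(4t), q(t) = 3C_1e^(4t) + 3C_2te^(4t) + C_2e^(4t)

Coefficient matrix A = [[10, -4], [9, -2]].
Characteristic polynomial det(A - λI) = λ^2 - 8λ + 16 = 0.
Single eigenvalue λ = 4 with algebraic multiplicity 2.
Eigenvector v = (2,3); generalized eigenvector w with (A-λI)w=v is (1,1).
General solution: e^(4t)[C_1·v + C_2·(t·v + w)].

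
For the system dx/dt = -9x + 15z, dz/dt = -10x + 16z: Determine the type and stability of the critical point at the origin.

unstable node

A = [[-9,15],[-10,16]]; det(A-λI) = λ^2 - 7λ + 6.
λ = 6, 1: both positive.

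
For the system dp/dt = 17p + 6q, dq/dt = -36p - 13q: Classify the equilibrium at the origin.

A = [[17,6],[-36,-13]]; det(A-λI) = λ^2 - 4λ - 5.
λ = 5, -1: opposite signs.

saddle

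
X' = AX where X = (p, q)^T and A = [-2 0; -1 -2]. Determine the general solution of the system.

Coefficient matrix A = [[-2, 0], [-1, -2]].
Characteristic polynomial det(A - λI) = λ^2 + 4λ + 4 = 0.
Single eigenvalue λ = -2 with algebraic multiplicity 2.
Eigenvector v = (0,1); generalized eigenvector w with (A-λI)w=v is (-1,0).
General solution: e^(-2t)[K_1·v + K_2·(t·v + w)].

p(t) = -K_2e^(-2t), q(t) = K_1e^(-2t) + K_2te^(-2t)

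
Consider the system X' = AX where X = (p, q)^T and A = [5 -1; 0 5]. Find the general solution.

Coefficient matrix A = [[5, -1], [0, 5]].
Characteristic polynomial det(A - λI) = λ^2 - 10λ + 25 = 0.
Single eigenvalue λ = 5 with algebraic multiplicity 2.
Eigenvector v = (1,0); generalized eigenvector w with (A-λI)w=v is (1,-1).
General solution: e^(5t)[K_1·v + K_2·(t·v + w)].

p(t) = K_1e^(5t) + K_2te^(5t) + K_2e^(5t), q(t) = -K_2e^(5t)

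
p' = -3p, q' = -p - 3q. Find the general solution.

Coefficient matrix A = [[-3, 0], [-1, -3]].
Characteristic polynomial det(A - λI) = λ^2 + 6λ + 9 = 0.
Single eigenvalue λ = -3 with algebraic multiplicity 2.
Eigenvector v = (0,1); generalized eigenvector w with (A-λI)w=v is (-1,0).
General solution: e^(-3t)[C_1·v + C_2·(t·v + w)].

p(t) = -C_2e^(-3t), q(t) = C_1e^(-3t) + C_2te^(-3t)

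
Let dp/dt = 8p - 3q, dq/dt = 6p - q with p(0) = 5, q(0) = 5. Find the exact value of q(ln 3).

1215

A = [[8,-3],[6,-1]]; eigenvalues λ = 5, 2.
Eigenvectors: (-1,-1) for λ=5, (-1,-2) for λ=2.
From the initial condition, c_1 = -5, c_2 = 0.
q(ln 3) = (-5)(3^5)(-1) + (0)(3^2)(-2) = 1215.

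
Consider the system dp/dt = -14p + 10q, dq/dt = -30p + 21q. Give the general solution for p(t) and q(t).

Coefficient matrix A = [[-14, 10], [-30, 21]].
Characteristic polynomial det(A - λI) = λ^2 - 7λ + 6 = 0.
Eigenvalues λ = 1, 6.
For λ=1: (A-λI) row 1 is [-15, 10], so an eigenvector is (-2, -3).
For λ=6: (A-λI) row 1 is [-20, 10], so an eigenvector is (1, 2).
General solution: C_1e^(t)(-2,-3) + C_2e^(6t)(1,2).

p(t) = -2C_1e^(t) + C_2e^(6t), q(t) = -3C_1e^(t) + 2C_2e^(6t)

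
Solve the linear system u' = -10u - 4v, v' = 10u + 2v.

u(t) = c_1e^(-4t)sin(2t) - c_1e^(-4t)cos(2t) - c_2e^(-4t)sin(2t) - c_2e^(-4t)cos(2t), v(t) = -2c_1e^(-4t)sin(2t) + c_1e^(-4t)cos(2t) + c_2e^(-4t)sin(2t) + 2c_2e^(-4t)cos(2t)

Coefficient matrix A = [[-10, -4], [10, 2]].
Characteristic polynomial det(A - λI) = λ^2 + 8λ + 20 = 0.
Eigenvalues λ = -4 ± 2i (complex conjugate pair).
For λ=-4+2i: an eigenvector is (-1,1) - i(1,-2) = (-1 - i, 1 + 2i).
A real fundamental pair from Re and Im of e^((-4+2i)t)v: X_1 = e^(-4t)(cos(2t)·(-1,1) + sin(2t)·(1,-2)), X_2 = e^(-4t)(sin(2t)·(-1,1) - cos(2t)·(1,-2)).
General solution: c_1X_1 + c_2X_2.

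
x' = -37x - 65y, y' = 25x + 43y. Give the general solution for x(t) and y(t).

x(t) = 2c_1e^(3t)sin(5t) + 3c_1e^(3t)cos(5t) + 3c_2e^(3t)sin(5t) - 2c_2e^(3t)cos(5t), y(t) = -c_1e^(3t)sin(5t) - 2c_1e^(3t)cos(5t) - 2c_2e^(3t)sin(5t) + c_2e^(3t)cos(5t)

Coefficient matrix A = [[-37, -65], [25, 43]].
Characteristic polynomial det(A - λI) = λ^2 - 6λ + 34 = 0.
Eigenvalues λ = 3 ± 5i (complex conjugate pair).
For λ=3+5i: an eigenvector is (3,-2) - i(2,-1) = (3 - 2i, -2 + i).
A real fundamental pair from Re and Im of e^((3+5i)t)v: X_1 = e^(3t)(cos(5t)·(3,-2) + sin(5t)·(2,-1)), X_2 = e^(3t)(sin(5t)·(3,-2) - cos(5t)·(2,-1)).
General solution: c_1X_1 + c_2X_2.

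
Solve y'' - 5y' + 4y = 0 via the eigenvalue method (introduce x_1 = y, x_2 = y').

Let x_1 = y, x_2 = y'. Then x_1' = x_2 and x_2' = -4x_1 + 5x_2.
A = [[0,1],[-4,5]]; det(A-λI) = λ^2 - 5λ + 4.
Eigenvalues λ = 4, 1 with eigenvectors (1,4), (1,1).

y(t) = K_1e^(4t) + K_2e^(t)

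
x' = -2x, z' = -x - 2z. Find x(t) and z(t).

x(t) = -c_2e^(-2t), z(t) = c_1e^(-2t) + c_2te^(-2t) + 3c_2e^(-2t)

Coefficient matrix A = [[-2, 0], [-1, -2]].
Characteristic polynomial det(A - λI) = λ^2 + 4λ + 4 = 0.
Single eigenvalue λ = -2 with algebraic multiplicity 2.
Eigenvector v = (0,1); generalized eigenvector w with (A-λI)w=v is (-1,3).
General solution: e^(-2t)[c_1·v + c_2·(t·v + w)].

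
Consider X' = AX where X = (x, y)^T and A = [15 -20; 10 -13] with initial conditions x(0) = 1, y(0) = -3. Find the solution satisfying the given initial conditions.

Coefficient matrix A = [[15, -20], [10, -13]].
Characteristic polynomial det(A - λI) = λ^2 - 2λ + 5 = 0.
Eigenvalues λ = 1 ± 2i (complex conjugate pair).
For λ=1+2i: an eigenvector is (3,2) - i(1,1) = (3 - i, 2 - i).
A real fundamental pair from Re and Im of e^((1+2i)t)v: X_1 = e^(t)(cos(2t)·(3,2) + sin(2t)·(1,1)), X_2 = e^(t)(sin(2t)·(3,2) - cos(2t)·(1,1)).
General solution: C_1X_1 + C_2X_2.
Applying x(0)=1, y(0)=-3 gives C_1=4, C_2=11.

x(t) = 37e^(t)sin(2t) + e^(t)cos(2t), y(t) = 26e^(t)sin(2t) - 3e^(t)cos(2t)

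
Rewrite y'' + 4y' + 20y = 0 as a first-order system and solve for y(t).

Let x_1 = y, x_2 = y'. Then x_1' = x_2 and x_2' = -20x_1 - 4x_2.
A = [[0,1],[-20,-4]]; det(A-λI) = λ^2 + 4λ + 20.
Eigenvalues λ = -2 ± 4i.

y(t) = c_1e^(-2t)cos(4t) + c_2e^(-2t)sin(4t)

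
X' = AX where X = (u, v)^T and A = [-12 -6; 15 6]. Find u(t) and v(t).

u(t) = -C_1e^(-3t)sin(3t) - C_1e^(-3t)cos(3t) - C_2e^(-3t)sin(3t) + C_2e^(-3t)cos(3t), v(t) = C_1e^(-3t)sin(3t) + 2C_1e^(-3t)cos(3t) + 2C_2e^(-3t)sin(3t) - C_2e^(-3t)cos(3t)

Coefficient matrix A = [[-12, -6], [15, 6]].
Characteristic polynomial det(A - λI) = λ^2 + 6λ + 18 = 0.
Eigenvalues λ = -3 ± 3i (complex conjugate pair).
For λ=-3+3i: an eigenvector is (-1,2) - i(-1,1) = (-1 + i, 2 - i).
A real fundamental pair from Re and Im of e^((-3+3i)t)v: X_1 = e^(-3t)(cos(3t)·(-1,2) + sin(3t)·(-1,1)), X_2 = e^(-3t)(sin(3t)·(-1,2) - cos(3t)·(-1,1)).
General solution: C_1X_1 + C_2X_2.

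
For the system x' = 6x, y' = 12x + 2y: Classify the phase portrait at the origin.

A = [[6,0],[12,2]]; det(A-λI) = λ^2 - 8λ + 12.
λ = 2, 6: both positive.

unstable node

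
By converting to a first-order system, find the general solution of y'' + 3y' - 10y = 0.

y(t) = c_1e^(-5t) + c_2e^(2t)

Let x_1 = y, x_2 = y'. Then x_1' = x_2 and x_2' = 10x_1 - 3x_2.
A = [[0,1],[10,-3]]; det(A-λI) = λ^2 + 3λ - 10.
Eigenvalues λ = -5, 2 with eigenvectors (1,-5), (1,2).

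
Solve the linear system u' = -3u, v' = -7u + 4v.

u(t) = c_2e^(-3t), v(t) = -c_1e^(4t) + c_2e^(-3t)

Coefficient matrix A = [[-3, 0], [-7, 4]].
Characteristic polynomial det(A - λI) = λ^2 - λ - 12 = 0.
Eigenvalues λ = 4, -3.
For λ=4: (A-λI) row 1 is [-7, 0], so an eigenvector is (0, -1).
For λ=-3: (A-λI) row 2 is [-7, 7], so an eigenvector is (1, 1).
General solution: c_1e^(4t)(0,-1) + c_2e^(-3t)(1,1).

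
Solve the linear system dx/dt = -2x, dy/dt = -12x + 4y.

x(t) = c_2e^(-2t), y(t) = c_1e^(4t) + 2c_2e^(-2t)

Coefficient matrix A = [[-2, 0], [-12, 4]].
Characteristic polynomial det(A - λI) = λ^2 - 2λ - 8 = 0.
Eigenvalues λ = 4, -2.
For λ=4: (A-λI) row 1 is [-6, 0], so an eigenvector is (0, 1).
For λ=-2: (A-λI) row 2 is [-12, 6], so an eigenvector is (1, 2).
General solution: c_1e^(4t)(0,1) + c_2e^(-2t)(1,2).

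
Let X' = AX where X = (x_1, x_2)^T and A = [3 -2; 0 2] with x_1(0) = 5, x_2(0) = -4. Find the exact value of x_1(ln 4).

A = [[3,-2],[0,2]]; eigenvalues λ = 3, 2.
Eigenvectors: (1,0) for λ=3, (-2,-1) for λ=2.
From the initial condition, c_1 = 13, c_2 = 4.
x_1(ln 4) = (13)(4^3)(1) + (4)(4^2)(-2) = 704.

704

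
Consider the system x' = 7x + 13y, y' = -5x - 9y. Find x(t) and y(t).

Coefficient matrix A = [[7, 13], [-5, -9]].
Characteristic polynomial det(A - λI) = λ^2 + 2λ + 2 = 0.
Eigenvalues λ = -1 ± i (complex conjugate pair).
For λ=-1+i: an eigenvector is (-3,2) - i(2,-1) = (-3 - 2i, 2 + i).
A real fundamental pair from Re and Im of e^((-1+i)t)v: X_1 = e^(-t)(cos(t)·(-3,2) + sin(t)·(2,-1)), X_2 = e^(-t)(sin(t)·(-3,2) - cos(t)·(2,-1)).
General solution: C_1X_1 + C_2X_2.

x(t) = 2C_1e^(-t)sin(t) - 3C_1e^(-t)cos(t) - 3C_2e^(-t)sin(t) - 2C_2e^(-t)cos(t), y(t) = -C_1e^(-t)sin(t) + 2C_1e^(-t)cos(t) + 2C_2e^(-t)sin(t) + C_2e^(-t)cos(t)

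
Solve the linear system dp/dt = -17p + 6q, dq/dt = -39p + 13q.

Coefficient matrix A = [[-17, 6], [-39, 13]].
Characteristic polynomial det(A - λI) = λ^2 + 4λ + 13 = 0.
Eigenvalues λ = -2 ± 3i (complex conjugate pair).
For λ=-2+3i: an eigenvector is (1,2) - i(-1,-3) = (1 + i, 2 + 3i).
A real fundamental pair from Re and Im of e^((-2+3i)t)v: X_1 = e^(-2t)(cos(3t)·(1,2) + sin(3t)·(-1,-3)), X_2 = e^(-2t)(sin(3t)·(1,2) - cos(3t)·(-1,-3)).
General solution: c_1X_1 + c_2X_2.

p(t) = -c_1e^(-2t)sin(3t) + c_1e^(-2t)cos(3t) + c_2e^(-2t)sin(3t) + c_2e^(-2t)cos(3t), q(t) = -3c_1e^(-2t)sin(3t) + 2c_1e^(-2t)cos(3t) + 2c_2e^(-2t)sin(3t) + 3c_2e^(-2t)cos(3t)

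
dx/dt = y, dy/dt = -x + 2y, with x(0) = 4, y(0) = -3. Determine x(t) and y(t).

x(t) = -7te^(t) + 4e^(t), y(t) = -7te^(t) - 3e^(t)

Coefficient matrix A = [[0, 1], [-1, 2]].
Characteristic polynomial det(A - λI) = λ^2 - 2λ + 1 = 0.
Single eigenvalue λ = 1 with algebraic multiplicity 2.
Eigenvector v = (-1,-1); generalized eigenvector w with (A-λI)w=v is (3,2).
General solution: e^(t)[K_1·v + K_2·(t·v + w)].
Applying x(0)=4, y(0)=-3 gives K_1=17, K_2=7.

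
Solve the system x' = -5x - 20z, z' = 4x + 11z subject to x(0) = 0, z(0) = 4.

Coefficient matrix A = [[-5, -20], [4, 11]].
Characteristic polynomial det(A - λI) = λ^2 - 6λ + 25 = 0.
Eigenvalues λ = 3 ± 4i (complex conjugate pair).
For λ=3+4i: an eigenvector is (2,-1) - i(1,0) = (2 - i, -1).
A real fundamental pair from Re and Im of e^((3+4i)t)v: X_1 = e^(3t)(cos(4t)·(2,-1) + sin(4t)·(1,0)), X_2 = e^(3t)(sin(4t)·(2,-1) - cos(4t)·(1,0)).
General solution: C_1X_1 + C_2X_2.
Applying x(0)=0, z(0)=4 gives C_1=-4, C_2=-8.

x(t) = -20e^(3t)sin(4t), z(t) = 8e^(3t)sin(4t) + 4e^(3t)cos(4t)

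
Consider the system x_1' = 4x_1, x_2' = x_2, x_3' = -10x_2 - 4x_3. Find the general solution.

x_1(t) = C_1e^(4t), x_2(t) = C_3e^(t), x_3(t) = C_2e^(-4t) - 2C_3e^(t)

Coefficient matrix A = [[4, 0, 0], [0, 1, 0], [0, -10, -4]].
det(A - λI) = 0 gives eigenvalues λ = 4, -4, 1.
For λ=4: eigenvector (1,0,0).
For λ=-4: eigenvector (0,0,1).
For λ=1: eigenvector (0,1,-2).
General solution: C_1e^(4t)(1,0,0) + C_2e^(-4t)(0,0,1) + C_3e^(t)(0,1,-2).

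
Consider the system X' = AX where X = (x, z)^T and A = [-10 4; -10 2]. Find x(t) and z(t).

x(t) = -C_1e^(-4t)sin(2t) - C_1e^(-4t)cos(2t) - C_2e^(-4t)sin(2t) + C_2e^(-4t)cos(2t), z(t) = -C_1e^(-4t)sin(2t) - 2C_1e^(-4t)cos(2t) - 2C_2e^(-4t)sin(2t) + C_2e^(-4t)cos(2t)

Coefficient matrix A = [[-10, 4], [-10, 2]].
Characteristic polynomial det(A - λI) = λ^2 + 8λ + 20 = 0.
Eigenvalues λ = -4 ± 2i (complex conjugate pair).
For λ=-4+2i: an eigenvector is (-1,-2) - i(-1,-1) = (-1 + i, -2 + i).
A real fundamental pair from Re and Im of e^((-4+2i)t)v: X_1 = e^(-4t)(cos(2t)·(-1,-2) + sin(2t)·(-1,-1)), X_2 = e^(-4t)(sin(2t)·(-1,-2) - cos(2t)·(-1,-1)).
General solution: C_1X_1 + C_2X_2.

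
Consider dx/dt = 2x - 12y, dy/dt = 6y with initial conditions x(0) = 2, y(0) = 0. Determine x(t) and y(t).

x(t) = 2e^(2t), y(t) = 0

Coefficient matrix A = [[2, -12], [0, 6]].
Characteristic polynomial det(A - λI) = λ^2 - 8λ + 12 = 0.
Eigenvalues λ = 2, 6.
For λ=2: (A-λI) row 1 is [0, -12], so an eigenvector is (-1, 0).
For λ=6: (A-λI) row 1 is [-4, -12], so an eigenvector is (3, -1).
General solution: c_1e^(2t)(-1,0) + c_2e^(6t)(3,-1).
Applying x(0)=2, y(0)=0 gives c_1=-2, c_2=0.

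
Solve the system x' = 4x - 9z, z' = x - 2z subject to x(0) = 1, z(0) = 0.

x(t) = 3te^(t) + e^(t), z(t) = te^(t)

Coefficient matrix A = [[4, -9], [1, -2]].
Characteristic polynomial det(A - λI) = λ^2 - 2λ + 1 = 0.
Single eigenvalue λ = 1 with algebraic multiplicity 2.
Eigenvector v = (3,1); generalized eigenvector w with (A-λI)w=v is (1,0).
General solution: e^(t)[c_1·v + c_2·(t·v + w)].
Applying x(0)=1, z(0)=0 gives c_1=0, c_2=1.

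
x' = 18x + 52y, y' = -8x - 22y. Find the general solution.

Coefficient matrix A = [[18, 52], [-8, -22]].
Characteristic polynomial det(A - λI) = λ^2 + 4λ + 20 = 0.
Eigenvalues λ = -2 ± 4i (complex conjugate pair).
For λ=-2+4i: an eigenvector is (-3,1) - i(-2,1) = (-3 + 2i, 1 - i).
A real fundamental pair from Re and Im of e^((-2+4i)t)v: X_1 = e^(-2t)(cos(4t)·(-3,1) + sin(4t)·(-2,1)), X_2 = e^(-2t)(sin(4t)·(-3,1) - cos(4t)·(-2,1)).
General solution: C_1X_1 + C_2X_2.

x(t) = -2C_1e^(-2t)sin(4t) - 3C_1e^(-2t)cos(4t) - 3C_2e^(-2t)sin(4t) + 2C_2e^(-2t)cos(4t), y(t) = C_1e^(-2t)sin(4t) + C_1e^(-2t)cos(4t) + C_2e^(-2t)sin(4t) - C_2e^(-2t)cos(4t)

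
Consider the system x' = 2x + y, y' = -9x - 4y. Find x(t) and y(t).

x(t) = K_1e^(-t) + K_2te^(-t) + K_2e^(-t), y(t) = -3K_1e^(-t) - 3K_2te^(-t) - 2K_2e^(-t)

Coefficient matrix A = [[2, 1], [-9, -4]].
Characteristic polynomial det(A - λI) = λ^2 + 2λ + 1 = 0.
Single eigenvalue λ = -1 with algebraic multiplicity 2.
Eigenvector v = (1,-3); generalized eigenvector w with (A-λI)w=v is (1,-2).
General solution: e^(-t)[K_1·v + K_2·(t·v + w)].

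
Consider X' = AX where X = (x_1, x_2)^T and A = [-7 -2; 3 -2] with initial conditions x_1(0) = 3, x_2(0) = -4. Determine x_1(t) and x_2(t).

x_1(t) = 2e^(-4t) + e^(-5t), x_2(t) = -3e^(-4t) - e^(-5t)

Coefficient matrix A = [[-7, -2], [3, -2]].
Characteristic polynomial det(A - λI) = λ^2 + 9λ + 20 = 0.
Eigenvalues λ = -4, -5.
For λ=-4: (A-λI) row 1 is [-3, -2], so an eigenvector is (2, -3).
For λ=-5: (A-λI) row 1 is [-2, -2], so an eigenvector is (-1, 1).
General solution: C_1e^(-4t)(2,-3) + C_2e^(-5t)(-1,1).
Applying x_1(0)=3, x_2(0)=-4 gives C_1=1, C_2=-1.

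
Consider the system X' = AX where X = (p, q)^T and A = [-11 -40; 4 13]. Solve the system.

p(t) = -C_1e^(t)sin(4t) - 3C_1e^(t)cos(4t) - 3C_2e^(t)sin(4t) + C_2e^(t)cos(4t), q(t) = C_1e^(t)cos(4t) + C_2e^(t)sin(4t)

Coefficient matrix A = [[-11, -40], [4, 13]].
Characteristic polynomial det(A - λI) = λ^2 - 2λ + 17 = 0.
Eigenvalues λ = 1 ± 4i (complex conjugate pair).
For λ=1+4i: an eigenvector is (-3,1) - i(-1,0) = (-3 + i, 1).
A real fundamental pair from Re and Im of e^((1+4i)t)v: X_1 = e^(t)(cos(4t)·(-3,1) + sin(4t)·(-1,0)), X_2 = e^(t)(sin(4t)·(-3,1) - cos(4t)·(-1,0)).
General solution: C_1X_1 + C_2X_2.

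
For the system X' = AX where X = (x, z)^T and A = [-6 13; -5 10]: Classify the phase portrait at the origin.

A = [[-6,13],[-5,10]]; det(A-λI) = λ^2 - 4λ + 5.
λ = 2 ± i: positive real part.

unstable spiral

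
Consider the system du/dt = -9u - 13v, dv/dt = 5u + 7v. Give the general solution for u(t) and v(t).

u(t) = -2c_1e^(-t)sin(t) - 3c_1e^(-t)cos(t) - 3c_2e^(-t)sin(t) + 2c_2e^(-t)cos(t), v(t) = c_1e^(-t)sin(t) + 2c_1e^(-t)cos(t) + 2c_2e^(-t)sin(t) - c_2e^(-t)cos(t)

Coefficient matrix A = [[-9, -13], [5, 7]].
Characteristic polynomial det(A - λI) = λ^2 + 2λ + 2 = 0.
Eigenvalues λ = -1 ± i (complex conjugate pair).
For λ=-1+i: an eigenvector is (-3,2) - i(-2,1) = (-3 + 2i, 2 - i).
A real fundamental pair from Re and Im of e^((-1+i)t)v: X_1 = e^(-t)(cos(t)·(-3,2) + sin(t)·(-2,1)), X_2 = e^(-t)(sin(t)·(-3,2) - cos(t)·(-2,1)).
General solution: c_1X_1 + c_2X_2.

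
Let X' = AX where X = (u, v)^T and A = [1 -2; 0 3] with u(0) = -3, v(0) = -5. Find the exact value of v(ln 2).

A = [[1,-2],[0,3]]; eigenvalues λ = 3, 1.
Eigenvectors: (1,-1) for λ=3, (-1,0) for λ=1.
From the initial condition, c_1 = 5, c_2 = 8.
v(ln 2) = (5)(2^3)(-1) + (8)(2^1)(0) = -40.

-40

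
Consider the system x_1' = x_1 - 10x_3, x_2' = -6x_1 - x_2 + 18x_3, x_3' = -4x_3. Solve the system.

Coefficient matrix A = [[1, 0, -10], [-6, -1, 18], [0, 0, -4]].
det(A - λI) = 0 gives eigenvalues λ = -4, -1, 1.
For λ=-4: eigenvector (2,-2,1).
For λ=-1: eigenvector (0,1,0).
For λ=1: eigenvector (1,-3,0).
General solution: C_1e^(-4t)(2,-2,1) + C_2e^(-t)(0,1,0) + C_3e^(t)(1,-3,0).

x_1(t) = 2C_1e^(-4t) + C_3e^(t), x_2(t) = -2C_1e^(-4t) + C_2e^(-t) - 3C_3e^(t), x_3(t) = C_1e^(-4t)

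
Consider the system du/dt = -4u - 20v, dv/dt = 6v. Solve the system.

u(t) = -C_1e^(-4t) - 2C_2e^(6t), v(t) = C_2e^(6t)

Coefficient matrix A = [[-4, -20], [0, 6]].
Characteristic polynomial det(A - λI) = λ^2 - 2λ - 24 = 0.
Eigenvalues λ = -4, 6.
For λ=-4: (A-λI) row 1 is [0, -20], so an eigenvector is (-1, 0).
For λ=6: (A-λI) row 1 is [-10, -20], so an eigenvector is (-2, 1).
General solution: C_1e^(-4t)(-1,0) + C_2e^(6t)(-2,1).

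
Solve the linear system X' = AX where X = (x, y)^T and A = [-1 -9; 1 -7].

Coefficient matrix A = [[-1, -9], [1, -7]].
Characteristic polynomial det(A - λI) = λ^2 + 8λ + 16 = 0.
Single eigenvalue λ = -4 with algebraic multiplicity 2.
Eigenvector v = (-3,-1); generalized eigenvector w with (A-λI)w=v is (-1,0).
General solution: e^(-4t)[c_1·v + c_2·(t·v + w)].

x(t) = -3c_1e^(-4t) - 3c_2te^(-4t) - c_2e^(-4t), y(t) = -c_1e^(-4t) - c_2te^(-4t)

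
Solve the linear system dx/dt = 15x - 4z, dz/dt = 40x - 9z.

Coefficient matrix A = [[15, -4], [40, -9]].
Characteristic polynomial det(A - λI) = λ^2 - 6λ + 25 = 0.
Eigenvalues λ = 3 ± 4i (complex conjugate pair).
For λ=3+4i: an eigenvector is (1,3) - i(0,1) = (1, 3 - i).
A real fundamental pair from Re and Im of e^((3+4i)t)v: X_1 = e^(3t)(cos(4t)·(1,3) + sin(4t)·(0,1)), X_2 = e^(3t)(sin(4t)·(1,3) - cos(4t)·(0,1)).
General solution: C_1X_1 + C_2X_2.

x(t) = C_1e^(3t)cos(4t) + C_2e^(3t)sin(4t), z(t) = C_1e^(3t)sin(4t) + 3C_1e^(3t)cos(4t) + 3C_2e^(3t)sin(4t) - C_2e^(3t)cos(4t)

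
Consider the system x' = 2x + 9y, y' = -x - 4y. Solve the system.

Coefficient matrix A = [[2, 9], [-1, -4]].
Characteristic polynomial det(A - λI) = λ^2 + 2λ + 1 = 0.
Single eigenvalue λ = -1 with algebraic multiplicity 2.
Eigenvector v = (-3,1); generalized eigenvector w with (A-λI)w=v is (-1,0).
General solution: e^(-t)[c_1·v + c_2·(t·v + w)].

x(t) = -3c_1e^(-t) - 3c_2te^(-t) - c_2e^(-t), y(t) = c_1e^(-t) + c_2te^(-t)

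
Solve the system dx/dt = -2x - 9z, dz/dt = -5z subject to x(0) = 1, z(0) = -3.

Coefficient matrix A = [[-2, -9], [0, -5]].
Characteristic polynomial det(A - λI) = λ^2 + 7λ + 10 = 0.
Eigenvalues λ = -5, -2.
For λ=-5: (A-λI) row 1 is [3, -9], so an eigenvector is (-3, -1).
For λ=-2: (A-λI) row 1 is [0, -9], so an eigenvector is (1, 0).
General solution: C_1e^(-5t)(-3,-1) + C_2e^(-2t)(1,0).
Applying x(0)=1, z(0)=-3 gives C_1=3, C_2=10.

x(t) = 10e^(-2t) - 9e^(-5t), z(t) = -3e^(-5t)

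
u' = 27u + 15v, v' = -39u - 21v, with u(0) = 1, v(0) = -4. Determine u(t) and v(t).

Coefficient matrix A = [[27, 15], [-39, -21]].
Characteristic polynomial det(A - λI) = λ^2 - 6λ + 18 = 0.
Eigenvalues λ = 3 ± 3i (complex conjugate pair).
For λ=3+3i: an eigenvector is (-1,2) - i(2,-3) = (-1 - 2i, 2 + 3i).
A real fundamental pair from Re and Im of e^((3+3i)t)v: X_1 = e^(3t)(cos(3t)·(-1,2) + sin(3t)·(2,-3)), X_2 = e^(3t)(sin(3t)·(-1,2) - cos(3t)·(2,-3)).
General solution: c_1X_1 + c_2X_2.
Applying u(0)=1, v(0)=-4 gives c_1=-5, c_2=2.

u(t) = -12e^(3t)sin(3t) + e^(3t)cos(3t), v(t) = 19e^(3t)sin(3t) - 4e^(3t)cos(3t)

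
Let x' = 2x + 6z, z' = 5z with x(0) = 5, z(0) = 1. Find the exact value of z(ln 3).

A = [[2,6],[0,5]]; eigenvalues λ = 2, 5.
Eigenvectors: (-1,0) for λ=2, (2,1) for λ=5.
From the initial condition, c_1 = -3, c_2 = 1.
z(ln 3) = (-3)(3^2)(0) + (1)(3^5)(1) = 243.

243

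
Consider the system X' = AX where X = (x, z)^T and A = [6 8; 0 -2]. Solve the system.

Coefficient matrix A = [[6, 8], [0, -2]].
Characteristic polynomial det(A - λI) = λ^2 - 4λ - 12 = 0.
Eigenvalues λ = 6, -2.
For λ=6: (A-λI) row 1 is [0, 8], so an eigenvector is (1, 0).
For λ=-2: (A-λI) row 1 is [8, 8], so an eigenvector is (-1, 1).
General solution: K_1e^(6t)(1,0) + K_2e^(-2t)(-1,1).

x(t) = K_1e^(6t) - K_2e^(-2t), z(t) = K_2e^(-2t)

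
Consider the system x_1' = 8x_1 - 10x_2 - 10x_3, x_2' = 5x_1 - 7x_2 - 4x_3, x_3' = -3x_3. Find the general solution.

x_1(t) = K_1e^(-2t) - 2K_2e^(3t), x_2(t) = K_1e^(-2t) - K_2e^(3t) - K_3e^(-3t), x_3(t) = K_3e^(-3t)

Coefficient matrix A = [[8, -10, -10], [5, -7, -4], [0, 0, -3]].
det(A - λI) = 0 gives eigenvalues λ = -2, 3, -3.
For λ=-2: eigenvector (1,1,0).
For λ=3: eigenvector (-2,-1,0).
For λ=-3: eigenvector (0,-1,1).
General solution: K_1e^(-2t)(1,1,0) + K_2e^(3t)(-2,-1,0) + K_3e^(-3t)(0,-1,1).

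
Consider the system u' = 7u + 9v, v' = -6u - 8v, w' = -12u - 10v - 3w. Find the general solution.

u(t) = -K_1e^(-2t) + 3K_2e^(t), v(t) = K_1e^(-2t) - 2K_2e^(t), w(t) = 2K_1e^(-2t) - 4K_2e^(t) + K_3e^(-3t)

Coefficient matrix A = [[7, 9, 0], [-6, -8, 0], [-12, -10, -3]].
det(A - λI) = 0 gives eigenvalues λ = -2, 1, -3.
For λ=-2: eigenvector (-1,1,2).
For λ=1: eigenvector (3,-2,-4).
For λ=-3: eigenvector (0,0,1).
General solution: K_1e^(-2t)(-1,1,2) + K_2e^(t)(3,-2,-4) + K_3e^(-3t)(0,0,1).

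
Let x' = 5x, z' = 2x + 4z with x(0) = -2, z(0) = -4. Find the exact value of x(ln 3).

A = [[5,0],[2,4]]; eigenvalues λ = 4, 5.
Eigenvectors: (0,1) for λ=4, (1,2) for λ=5.
From the initial condition, c_1 = 0, c_2 = -2.
x(ln 3) = (0)(3^4)(0) + (-2)(3^5)(1) = -486.

-486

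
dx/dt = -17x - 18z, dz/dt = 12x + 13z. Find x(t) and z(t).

Coefficient matrix A = [[-17, -18], [12, 13]].
Characteristic polynomial det(A - λI) = λ^2 + 4λ - 5 = 0.
Eigenvalues λ = 1, -5.
For λ=1: (A-λI) row 1 is [-18, -18], so an eigenvector is (-1, 1).
For λ=-5: (A-λI) row 1 is [-12, -18], so an eigenvector is (3, -2).
General solution: K_1e^(t)(-1,1) + K_2e^(-5t)(3,-2).

x(t) = -K_1e^(t) + 3K_2e^(-5t), z(t) = K_1e^(t) - 2K_2e^(-5t)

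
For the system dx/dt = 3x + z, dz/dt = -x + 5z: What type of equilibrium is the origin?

unstable improper node

A = [[3,1],[-1,5]]; det(A-λI) = λ^2 - 8λ + 16.
repeated λ = 4 with a single eigenvector.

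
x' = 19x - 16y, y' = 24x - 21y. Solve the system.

x(t) = 2C_1e^(-5t) - C_2e^(3t), y(t) = 3C_1e^(-5t) - C_2e^(3t)

Coefficient matrix A = [[19, -16], [24, -21]].
Characteristic polynomial det(A - λI) = λ^2 + 2λ - 15 = 0.
Eigenvalues λ = -5, 3.
For λ=-5: (A-λI) row 1 is [24, -16], so an eigenvector is (2, 3).
For λ=3: (A-λI) row 1 is [16, -16], so an eigenvector is (-1, -1).
General solution: C_1e^(-5t)(2,3) + C_2e^(3t)(-1,-1).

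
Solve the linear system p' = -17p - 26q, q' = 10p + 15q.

Coefficient matrix A = [[-17, -26], [10, 15]].
Characteristic polynomial det(A - λI) = λ^2 + 2λ + 5 = 0.
Eigenvalues λ = -1 ± 2i (complex conjugate pair).
For λ=-1+2i: an eigenvector is (2,-1) - i(-3,2) = (2 + 3i, -1 - 2i).
A real fundamental pair from Re and Im of e^((-1+2i)t)v: X_1 = e^(-t)(cos(2t)·(2,-1) + sin(2t)·(-3,2)), X_2 = e^(-t)(sin(2t)·(2,-1) - cos(2t)·(-3,2)).
General solution: c_1X_1 + c_2X_2.

p(t) = -3c_1e^(-t)sin(2t) + 2c_1e^(-t)cos(2t) + 2c_2e^(-t)sin(2t) + 3c_2e^(-t)cos(2t), q(t) = 2c_1e^(-t)sin(2t) - c_1e^(-t)cos(2t) - c_2e^(-t)sin(2t) - 2c_2e^(-t)cos(2t)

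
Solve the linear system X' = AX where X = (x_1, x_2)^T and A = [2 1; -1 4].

x_1(t) = K_1e^(3t) + K_2te^(3t) + 2K_2e^(3t), x_2(t) = K_1e^(3t) + K_2te^(3t) + 3K_2e^(3t)

Coefficient matrix A = [[2, 1], [-1, 4]].
Characteristic polynomial det(A - λI) = λ^2 - 6λ + 9 = 0.
Single eigenvalue λ = 3 with algebraic multiplicity 2.
Eigenvector v = (1,1); generalized eigenvector w with (A-λI)w=v is (2,3).
General solution: e^(3t)[K_1·v + K_2·(t·v + w)].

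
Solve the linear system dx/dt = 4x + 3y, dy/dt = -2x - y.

Coefficient matrix A = [[4, 3], [-2, -1]].
Characteristic polynomial det(A - λI) = λ^2 - 3λ + 2 = 0.
Eigenvalues λ = 2, 1.
For λ=2: (A-λI) row 1 is [2, 3], so an eigenvector is (-3, 2).
For λ=1: (A-λI) row 1 is [3, 3], so an eigenvector is (-1, 1).
General solution: c_1e^(2t)(-3,2) + c_2e^(t)(-1,1).

x(t) = -3c_1e^(2t) - c_2e^(t), y(t) = 2c_1e^(2t) + c_2e^(t)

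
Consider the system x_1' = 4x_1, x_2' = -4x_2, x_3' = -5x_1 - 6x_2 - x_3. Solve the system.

x_1(t) = K_1e^(4t), x_2(t) = K_3e^(-4t), x_3(t) = -K_1e^(4t) + K_2e^(-t) + 2K_3e^(-4t)

Coefficient matrix A = [[4, 0, 0], [0, -4, 0], [-5, -6, -1]].
det(A - λI) = 0 gives eigenvalues λ = 4, -1, -4.
For λ=4: eigenvector (1,0,-1).
For λ=-1: eigenvector (0,0,1).
For λ=-4: eigenvector (0,1,2).
General solution: K_1e^(4t)(1,0,-1) + K_2e^(-t)(0,0,1) + K_3e^(-4t)(0,1,2).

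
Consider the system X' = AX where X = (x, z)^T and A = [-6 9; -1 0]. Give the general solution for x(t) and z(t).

Coefficient matrix A = [[-6, 9], [-1, 0]].
Characteristic polynomial det(A - λI) = λ^2 + 6λ + 9 = 0.
Single eigenvalue λ = -3 with algebraic multiplicity 2.
Eigenvector v = (3,1); generalized eigenvector w with (A-λI)w=v is (-1,0).
General solution: e^(-3t)[c_1·v + c_2·(t·v + w)].

x(t) = 3c_1e^(-3t) + 3c_2te^(-3t) - c_2e^(-3t), z(t) = c_1e^(-3t) + c_2te^(-3t)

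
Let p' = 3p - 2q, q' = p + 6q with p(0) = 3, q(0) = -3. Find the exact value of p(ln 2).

A = [[3,-2],[1,6]]; eigenvalues λ = 4, 5.
Eigenvectors: (-2,1) for λ=4, (-1,1) for λ=5.
From the initial condition, c_1 = 0, c_2 = -3.
p(ln 2) = (0)(2^4)(-2) + (-3)(2^5)(-1) = 96.

96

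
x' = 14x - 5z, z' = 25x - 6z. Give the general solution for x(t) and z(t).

Coefficient matrix A = [[14, -5], [25, -6]].
Characteristic polynomial det(A - λI) = λ^2 - 8λ + 41 = 0.
Eigenvalues λ = 4 ± 5i (complex conjugate pair).
For λ=4+5i: an eigenvector is (-1,-2) - i(0,-1) = (-1, -2 + i).
A real fundamental pair from Re and Im of e^((4+5i)t)v: X_1 = e^(4t)(cos(5t)·(-1,-2) + sin(5t)·(0,-1)), X_2 = e^(4t)(sin(5t)·(-1,-2) - cos(5t)·(0,-1)).
General solution: c_1X_1 + c_2X_2.

x(t) = -c_1e^(4t)cos(5t) - c_2e^(4t)sin(5t), z(t) = -c_1e^(4t)sin(5t) - 2c_1e^(4t)cos(5t) - 2c_2e^(4t)sin(5t) + c_2e^(4t)cos(5t)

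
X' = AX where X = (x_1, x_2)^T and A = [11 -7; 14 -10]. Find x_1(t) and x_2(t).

x_1(t) = C_1e^(-3t) + C_2e^(4t), x_2(t) = 2C_1e^(-3t) + C_2e^(4t)

Coefficient matrix A = [[11, -7], [14, -10]].
Characteristic polynomial det(A - λI) = λ^2 - λ - 12 = 0.
Eigenvalues λ = -3, 4.
For λ=-3: (A-λI) row 1 is [14, -7], so an eigenvector is (1, 2).
For λ=4: (A-λI) row 1 is [7, -7], so an eigenvector is (1, 1).
General solution: C_1e^(-3t)(1,2) + C_2e^(4t)(1,1).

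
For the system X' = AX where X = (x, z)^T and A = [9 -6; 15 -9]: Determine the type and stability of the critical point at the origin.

A = [[9,-6],[15,-9]]; det(A-λI) = λ^2 + 9.
λ = 0 ± 3i: zero real part.

center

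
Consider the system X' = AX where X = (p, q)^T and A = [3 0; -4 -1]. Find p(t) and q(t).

Coefficient matrix A = [[3, 0], [-4, -1]].
Characteristic polynomial det(A - λI) = λ^2 - 2λ - 3 = 0.
Eigenvalues λ = 3, -1.
For λ=3: (A-λI) row 2 is [-4, -4], so an eigenvector is (-1, 1).
For λ=-1: (A-λI) row 1 is [4, 0], so an eigenvector is (0, 1).
General solution: K_1e^(3t)(-1,1) + K_2e^(-t)(0,1).

p(t) = -K_1e^(3t), q(t) = K_1e^(3t) + K_2e^(-t)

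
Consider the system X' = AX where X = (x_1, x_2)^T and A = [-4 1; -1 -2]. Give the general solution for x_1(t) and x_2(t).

Coefficient matrix A = [[-4, 1], [-1, -2]].
Characteristic polynomial det(A - λI) = λ^2 + 6λ + 9 = 0.
Single eigenvalue λ = -3 with algebraic multiplicity 2.
Eigenvector v = (-1,-1); generalized eigenvector w with (A-λI)w=v is (2,1).
General solution: e^(-3t)[C_1·v + C_2·(t·v + w)].

x_1(t) = -C_1e^(-3t) - C_2te^(-3t) + 2C_2e^(-3t), x_2(t) = -C_1e^(-3t) - C_2te^(-3t) + C_2e^(-3t)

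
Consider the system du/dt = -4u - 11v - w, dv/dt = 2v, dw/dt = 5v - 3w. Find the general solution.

u(t) = c_1e^(-4t) - c_2e^(-3t) - 2c_3e^(2t), v(t) = c_3e^(2t), w(t) = c_2e^(-3t) + c_3e^(2t)

Coefficient matrix A = [[-4, -11, -1], [0, 2, 0], [0, 5, -3]].
det(A - λI) = 0 gives eigenvalues λ = -4, -3, 2.
For λ=-4: eigenvector (1,0,0).
For λ=-3: eigenvector (-1,0,1).
For λ=2: eigenvector (-2,1,1).
General solution: c_1e^(-4t)(1,0,0) + c_2e^(-3t)(-1,0,1) + c_3e^(2t)(-2,1,1).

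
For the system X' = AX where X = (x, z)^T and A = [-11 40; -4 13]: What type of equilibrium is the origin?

A = [[-11,40],[-4,13]]; det(A-λI) = λ^2 - 2λ + 17.
λ = 1 ± 4i: positive real part.

unstable spiral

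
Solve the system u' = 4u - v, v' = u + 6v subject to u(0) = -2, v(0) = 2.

u(t) = -2e^(5t), v(t) = 2e^(5t)

Coefficient matrix A = [[4, -1], [1, 6]].
Characteristic polynomial det(A - λI) = λ^2 - 10λ + 25 = 0.
Single eigenvalue λ = 5 with algebraic multiplicity 2.
Eigenvector v = (1,-1); generalized eigenvector w with (A-λI)w=v is (1,-2).
General solution: e^(5t)[K_1·v + K_2·(t·v + w)].
Applying u(0)=-2, v(0)=2 gives K_1=-2, K_2=0.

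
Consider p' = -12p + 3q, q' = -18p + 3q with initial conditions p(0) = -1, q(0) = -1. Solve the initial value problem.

Coefficient matrix A = [[-12, 3], [-18, 3]].
Characteristic polynomial det(A - λI) = λ^2 + 9λ + 18 = 0.
Eigenvalues λ = -6, -3.
For λ=-6: (A-λI) row 1 is [-6, 3], so an eigenvector is (-1, -2).
For λ=-3: (A-λI) row 1 is [-9, 3], so an eigenvector is (1, 3).
General solution: c_1e^(-6t)(-1,-2) + c_2e^(-3t)(1,3).
Applying p(0)=-1, q(0)=-1 gives c_1=2, c_2=1.

p(t) = e^(-3t) - 2e^(-6t), q(t) = 3e^(-3t) - 4e^(-6t)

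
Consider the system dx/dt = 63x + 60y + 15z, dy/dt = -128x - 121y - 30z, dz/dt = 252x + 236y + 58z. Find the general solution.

Coefficient matrix A = [[63, 60, 15], [-128, -121, -30], [252, 236, 58]].
det(A - λI) = 0 gives eigenvalues λ = 3, -1, -2.
For λ=3: eigenvector (1,-2,4).
For λ=-1: eigenvector (0,1,-4).
For λ=-2: eigenvector (-3,6,-11).
General solution: c_1e^(3t)(1,-2,4) + c_2e^(-t)(0,1,-4) + c_3e^(-2t)(-3,6,-11).

x(t) = c_1e^(3t) - 3c_3e^(-2t), y(t) = -2c_1e^(3t) + c_2e^(-t) + 6c_3e^(-2t), z(t) = 4c_1e^(3t) - 4c_2e^(-t) - 11c_3e^(-2t)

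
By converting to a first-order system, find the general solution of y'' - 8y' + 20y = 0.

y(t) = c_1e^(4t)cos(2t) + c_2e^(4t)sin(2t)

Let x_1 = y, x_2 = y'. Then x_1' = x_2 and x_2' = -20x_1 + 8x_2.
A = [[0,1],[-20,8]]; det(A-λI) = λ^2 - 8λ + 20.
Eigenvalues λ = 4 ± 2i.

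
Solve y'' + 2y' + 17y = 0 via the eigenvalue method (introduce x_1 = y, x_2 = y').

y(t) = C_1e^(-t)cos(4t) + C_2e^(-t)sin(4t)

Let x_1 = y, x_2 = y'. Then x_1' = x_2 and x_2' = -17x_1 - 2x_2.
A = [[0,1],[-17,-2]]; det(A-λI) = λ^2 + 2λ + 17.
Eigenvalues λ = -1 ± 4i.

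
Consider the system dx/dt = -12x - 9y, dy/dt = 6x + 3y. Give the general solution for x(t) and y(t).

Coefficient matrix A = [[-12, -9], [6, 3]].
Characteristic polynomial det(A - λI) = λ^2 + 9λ + 18 = 0.
Eigenvalues λ = -3, -6.
For λ=-3: (A-λI) row 1 is [-9, -9], so an eigenvector is (-1, 1).
For λ=-6: (A-λI) row 1 is [-6, -9], so an eigenvector is (-3, 2).
General solution: K_1e^(-3t)(-1,1) + K_2e^(-6t)(-3,2).

x(t) = -K_1e^(-3t) - 3K_2e^(-6t), y(t) = K_1e^(-3t) + 2K_2e^(-6t)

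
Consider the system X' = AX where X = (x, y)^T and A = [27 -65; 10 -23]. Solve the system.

x(t) = -3C_1e^(2t)sin(5t) + 2C_1e^(2t)cos(5t) + 2C_2e^(2t)sin(5t) + 3C_2e^(2t)cos(5t), y(t) = -C_1e^(2t)sin(5t) + C_1e^(2t)cos(5t) + C_2e^(2t)sin(5t) + C_2e^(2t)cos(5t)

Coefficient matrix A = [[27, -65], [10, -23]].
Characteristic polynomial det(A - λI) = λ^2 - 4λ + 29 = 0.
Eigenvalues λ = 2 ± 5i (complex conjugate pair).
For λ=2+5i: an eigenvector is (2,1) - i(-3,-1) = (2 + 3i, 1 + i).
A real fundamental pair from Re and Im of e^((2+5i)t)v: X_1 = e^(2t)(cos(5t)·(2,1) + sin(5t)·(-3,-1)), X_2 = e^(2t)(sin(5t)·(2,1) - cos(5t)·(-3,-1)).
General solution: C_1X_1 + C_2X_2.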